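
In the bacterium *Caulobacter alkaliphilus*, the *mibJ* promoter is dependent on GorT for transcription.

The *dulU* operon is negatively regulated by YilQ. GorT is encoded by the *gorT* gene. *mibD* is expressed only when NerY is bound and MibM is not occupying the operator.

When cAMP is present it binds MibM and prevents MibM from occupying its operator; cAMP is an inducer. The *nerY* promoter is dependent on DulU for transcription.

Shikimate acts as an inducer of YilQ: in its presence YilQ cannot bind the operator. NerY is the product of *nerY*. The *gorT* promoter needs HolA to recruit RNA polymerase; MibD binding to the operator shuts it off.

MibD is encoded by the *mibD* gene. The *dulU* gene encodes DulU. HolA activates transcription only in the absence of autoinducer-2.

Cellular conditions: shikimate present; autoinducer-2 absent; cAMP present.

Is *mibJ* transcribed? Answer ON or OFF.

OFF

Shikimate is present, so YilQ is inactive.
With no repressor bound, *dulU* is transcribed.
So DulU is produced and active.
No repressor is bound and DulU is active, so *nerY* is transcribed.
So NerY is produced and active.
cAMP is present, so MibM is inactive.
No repressor is bound and NerY is active, so *mibD* is transcribed.
So MibD is produced and active.
Autoinducer-2 is absent, so HolA is active.
With repressor MibD bound, *gorT* is not transcribed.
So GorT is not produced.
Required activator GorT is absent, so *mibJ* is not transcribed.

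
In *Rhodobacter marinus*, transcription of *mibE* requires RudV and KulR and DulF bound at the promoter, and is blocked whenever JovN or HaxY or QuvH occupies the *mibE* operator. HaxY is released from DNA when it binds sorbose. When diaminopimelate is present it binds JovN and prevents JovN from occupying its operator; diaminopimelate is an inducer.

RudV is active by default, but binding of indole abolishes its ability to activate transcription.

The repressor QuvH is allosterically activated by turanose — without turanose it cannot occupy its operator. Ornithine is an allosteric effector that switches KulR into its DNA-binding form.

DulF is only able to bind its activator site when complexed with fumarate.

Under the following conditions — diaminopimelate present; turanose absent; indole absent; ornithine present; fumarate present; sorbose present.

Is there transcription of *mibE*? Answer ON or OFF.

ON

Indole is absent, so RudV is active.
Diaminopimelate is present, so JovN is inactive.
Sorbose is present, so HaxY is inactive.
Ornithine is present, so KulR is active.
Fumarate is present, so DulF is active.
Turanose is absent, so QuvH is inactive.
No repressor is bound and RudV and KulR and DulF are active, so *mibE* is transcribed.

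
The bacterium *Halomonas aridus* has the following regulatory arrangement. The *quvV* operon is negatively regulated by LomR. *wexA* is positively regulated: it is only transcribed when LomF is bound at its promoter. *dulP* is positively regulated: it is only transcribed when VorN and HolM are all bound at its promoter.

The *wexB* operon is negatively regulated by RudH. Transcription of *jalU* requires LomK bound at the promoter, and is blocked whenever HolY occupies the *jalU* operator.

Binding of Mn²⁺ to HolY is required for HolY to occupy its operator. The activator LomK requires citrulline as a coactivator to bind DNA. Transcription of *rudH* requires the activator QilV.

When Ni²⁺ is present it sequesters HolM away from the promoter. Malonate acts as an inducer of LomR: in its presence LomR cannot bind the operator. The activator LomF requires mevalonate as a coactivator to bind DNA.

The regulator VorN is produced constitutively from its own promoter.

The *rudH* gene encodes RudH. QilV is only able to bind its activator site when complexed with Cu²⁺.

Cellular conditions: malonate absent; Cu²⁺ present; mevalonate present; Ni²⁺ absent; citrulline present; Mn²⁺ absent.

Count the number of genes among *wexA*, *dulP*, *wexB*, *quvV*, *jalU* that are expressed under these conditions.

3

Mevalonate is present, so LomF is active.
No repressor is bound and LomF is active, so *wexA* is transcribed.
→ *wexA* is ON.
VorN is produced constitutively and is active.
Ni²⁺ is absent, so HolM is active.
No repressor is bound and VorN and HolM are active, so *dulP* is transcribed.
→ *dulP* is ON.
Cu²⁺ is present, so QilV is active.
No repressor is bound and QilV is active, so *rudH* is transcribed.
So RudH is produced and active.
With repressor RudH bound, *wexB* is not transcribed.
→ *wexB* is OFF.
Malonate is absent, so LomR is active.
With repressor LomR bound, *quvV* is not transcribed.
→ *quvV* is OFF.
Citrulline is present, so LomK is active.
Mn²⁺ is absent, so HolY is inactive.
No repressor is bound and LomK is active, so *jalU* is transcribed.
→ *jalU* is ON.
3 of the 5 genes are transcribed.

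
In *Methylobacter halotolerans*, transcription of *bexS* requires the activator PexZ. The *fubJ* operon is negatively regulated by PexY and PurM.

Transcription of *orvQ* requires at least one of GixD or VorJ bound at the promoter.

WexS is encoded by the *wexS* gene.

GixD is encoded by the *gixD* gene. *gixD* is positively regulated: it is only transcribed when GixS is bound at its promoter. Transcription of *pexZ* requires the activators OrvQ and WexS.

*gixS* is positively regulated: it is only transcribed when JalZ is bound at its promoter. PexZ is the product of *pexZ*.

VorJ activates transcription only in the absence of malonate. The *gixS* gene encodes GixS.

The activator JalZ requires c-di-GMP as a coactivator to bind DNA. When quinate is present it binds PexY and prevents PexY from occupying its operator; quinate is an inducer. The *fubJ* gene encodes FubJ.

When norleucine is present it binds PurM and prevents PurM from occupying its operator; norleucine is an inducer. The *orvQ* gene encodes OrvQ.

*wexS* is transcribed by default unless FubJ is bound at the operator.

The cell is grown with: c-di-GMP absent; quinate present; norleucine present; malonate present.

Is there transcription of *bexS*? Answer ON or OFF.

c-di-GMP is absent, so JalZ is inactive.
Required activator JalZ is absent, so *gixS* is not transcribed.
So GixS is not produced.
Required activator GixS is absent, so *gixD* is not transcribed.
So GixD is not produced.
Malonate is present, so VorJ is inactive.
No activator is available at the *orvQ* promoter, so *orvQ* is not transcribed.
So OrvQ is not produced.
Quinate is present, so PexY is inactive.
Norleucine is present, so PurM is inactive.
With no repressor bound, *fubJ* is transcribed.
So FubJ is produced and active.
With repressor FubJ bound, *wexS* is not transcribed.
So WexS is not produced.
Required activator OrvQ is absent, so *pexZ* is not transcribed.
So PexZ is not produced.
Required activator PexZ is absent, so *bexS* is not transcribed.

OFF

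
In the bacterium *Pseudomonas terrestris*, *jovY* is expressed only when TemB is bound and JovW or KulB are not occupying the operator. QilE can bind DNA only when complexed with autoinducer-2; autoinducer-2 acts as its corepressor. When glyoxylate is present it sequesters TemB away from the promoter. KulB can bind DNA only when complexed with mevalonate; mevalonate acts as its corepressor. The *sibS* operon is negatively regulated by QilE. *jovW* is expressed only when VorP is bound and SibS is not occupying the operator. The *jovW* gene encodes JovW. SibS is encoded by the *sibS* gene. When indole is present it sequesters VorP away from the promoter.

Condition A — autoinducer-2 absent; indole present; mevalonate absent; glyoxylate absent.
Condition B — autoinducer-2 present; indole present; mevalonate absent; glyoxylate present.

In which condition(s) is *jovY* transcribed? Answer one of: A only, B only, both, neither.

A only

Condition A:
Autoinducer-2 is absent, so QilE is inactive.
With no repressor bound, *sibS* is transcribed.
So SibS is produced and active.
Indole is present, so VorP is inactive.
With repressor SibS bound, *jovW* is not transcribed.
So JovW is not produced.
Mevalonate is absent, so KulB is inactive.
Glyoxylate is absent, so TemB is active.
No repressor is bound and TemB is active, so *jovY* is transcribed.
→ *jovY* is ON in A.
Condition B:
Autoinducer-2 is present, so QilE is active.
With repressor QilE bound, *sibS* is not transcribed.
So SibS is not produced.
Indole is present, so VorP is inactive.
Required activator VorP is absent, so *jovW* is not transcribed.
So JovW is not produced.
Mevalonate is absent, so KulB is inactive.
Glyoxylate is present, so TemB is inactive.
Required activator TemB is absent, so *jovY* is not transcribed.
→ *jovY* is OFF in B.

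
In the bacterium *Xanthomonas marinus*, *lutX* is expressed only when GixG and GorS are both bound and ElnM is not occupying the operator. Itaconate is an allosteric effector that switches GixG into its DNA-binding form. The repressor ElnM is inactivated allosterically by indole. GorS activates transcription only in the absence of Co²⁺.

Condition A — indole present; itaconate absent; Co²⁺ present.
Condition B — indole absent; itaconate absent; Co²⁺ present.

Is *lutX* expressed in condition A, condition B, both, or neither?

neither

Condition A:
Indole is present, so ElnM is inactive.
Itaconate is absent, so GixG is inactive.
Co²⁺ is present, so GorS is inactive.
Required activator GixG is absent, so *lutX* is not transcribed.
→ *lutX* is OFF in A.
Condition B:
Indole is absent, so ElnM is active.
Itaconate is absent, so GixG is inactive.
Co²⁺ is present, so GorS is inactive.
With repressor ElnM bound, *lutX* is not transcribed.
→ *lutX* is OFF in B.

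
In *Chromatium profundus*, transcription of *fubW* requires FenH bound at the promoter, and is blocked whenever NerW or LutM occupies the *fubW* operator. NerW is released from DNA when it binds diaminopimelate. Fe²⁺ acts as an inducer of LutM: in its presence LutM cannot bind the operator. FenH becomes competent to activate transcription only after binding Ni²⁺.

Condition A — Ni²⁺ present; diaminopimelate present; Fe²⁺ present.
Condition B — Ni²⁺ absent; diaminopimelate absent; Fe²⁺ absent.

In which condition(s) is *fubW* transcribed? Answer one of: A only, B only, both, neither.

Condition A:
Ni²⁺ is present, so FenH is active.
Diaminopimelate is present, so NerW is inactive.
Fe²⁺ is present, so LutM is inactive.
No repressor is bound and FenH is active, so *fubW* is transcribed.
→ *fubW* is ON in A.
Condition B:
Ni²⁺ is absent, so FenH is inactive.
Diaminopimelate is absent, so NerW is active.
Fe²⁺ is absent, so LutM is active.
With repressor NerW bound, *fubW* is not transcribed.
→ *fubW* is OFF in B.

A only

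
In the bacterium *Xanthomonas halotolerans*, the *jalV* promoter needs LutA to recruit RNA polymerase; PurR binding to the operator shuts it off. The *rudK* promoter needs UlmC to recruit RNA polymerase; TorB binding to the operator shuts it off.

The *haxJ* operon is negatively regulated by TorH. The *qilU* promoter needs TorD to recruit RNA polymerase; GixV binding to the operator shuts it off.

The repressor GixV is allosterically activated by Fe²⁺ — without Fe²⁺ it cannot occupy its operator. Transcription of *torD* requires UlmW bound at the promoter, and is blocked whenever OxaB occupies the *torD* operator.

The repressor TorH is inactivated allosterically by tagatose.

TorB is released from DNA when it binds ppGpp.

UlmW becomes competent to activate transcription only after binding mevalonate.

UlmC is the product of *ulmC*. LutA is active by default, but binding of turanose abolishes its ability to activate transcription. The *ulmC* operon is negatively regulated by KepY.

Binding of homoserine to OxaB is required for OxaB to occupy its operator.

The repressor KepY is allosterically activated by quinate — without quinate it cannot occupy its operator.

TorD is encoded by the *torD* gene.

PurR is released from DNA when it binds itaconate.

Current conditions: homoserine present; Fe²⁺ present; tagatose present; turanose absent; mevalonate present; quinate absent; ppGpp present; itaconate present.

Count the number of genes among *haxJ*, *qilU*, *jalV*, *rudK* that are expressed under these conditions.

Tagatose is present, so TorH is inactive.
With no repressor bound, *haxJ* is transcribed.
→ *haxJ* is ON.
Fe²⁺ is present, so GixV is active.
Homoserine is present, so OxaB is active.
Mevalonate is present, so UlmW is active.
With repressor OxaB bound, *torD* is not transcribed.
So TorD is not produced.
With repressor GixV bound, *qilU* is not transcribed.
→ *qilU* is OFF.
Itaconate is present, so PurR is inactive.
Turanose is absent, so LutA is active.
No repressor is bound and LutA is active, so *jalV* is transcribed.
→ *jalV* is ON.
ppGpp is present, so TorB is inactive.
Quinate is absent, so KepY is inactive.
With no repressor bound, *ulmC* is transcribed.
So UlmC is produced and active.
No repressor is bound and UlmC is active, so *rudK* is transcribed.
→ *rudK* is ON.
3 of the 4 genes are transcribed.

3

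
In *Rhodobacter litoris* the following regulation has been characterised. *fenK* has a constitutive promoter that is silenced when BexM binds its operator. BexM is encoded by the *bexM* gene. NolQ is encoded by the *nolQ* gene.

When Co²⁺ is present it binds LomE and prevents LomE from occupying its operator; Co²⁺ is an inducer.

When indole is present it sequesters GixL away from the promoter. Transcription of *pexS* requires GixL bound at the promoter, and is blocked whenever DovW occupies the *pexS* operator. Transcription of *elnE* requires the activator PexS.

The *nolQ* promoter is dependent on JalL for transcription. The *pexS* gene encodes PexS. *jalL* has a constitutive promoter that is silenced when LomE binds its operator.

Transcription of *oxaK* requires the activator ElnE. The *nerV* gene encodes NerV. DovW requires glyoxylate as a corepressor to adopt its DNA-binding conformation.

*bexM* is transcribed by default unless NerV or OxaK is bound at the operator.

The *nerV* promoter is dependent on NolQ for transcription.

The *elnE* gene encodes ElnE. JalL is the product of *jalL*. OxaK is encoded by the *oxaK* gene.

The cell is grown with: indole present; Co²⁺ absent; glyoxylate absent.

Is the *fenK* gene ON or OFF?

Co²⁺ is absent, so LomE is active.
With repressor LomE bound, *jalL* is not transcribed.
So JalL is not produced.
Required activator JalL is absent, so *nolQ* is not transcribed.
So NolQ is not produced.
Required activator NolQ is absent, so *nerV* is not transcribed.
So NerV is not produced.
Indole is present, so GixL is inactive.
Glyoxylate is absent, so DovW is inactive.
Required activator GixL is absent, so *pexS* is not transcribed.
So PexS is not produced.
Required activator PexS is absent, so *elnE* is not transcribed.
So ElnE is not produced.
Required activator ElnE is absent, so *oxaK* is not transcribed.
So OxaK is not produced.
With no repressor bound, *bexM* is transcribed.
So BexM is produced and active.
With repressor BexM bound, *fenK* is not transcribed.

OFF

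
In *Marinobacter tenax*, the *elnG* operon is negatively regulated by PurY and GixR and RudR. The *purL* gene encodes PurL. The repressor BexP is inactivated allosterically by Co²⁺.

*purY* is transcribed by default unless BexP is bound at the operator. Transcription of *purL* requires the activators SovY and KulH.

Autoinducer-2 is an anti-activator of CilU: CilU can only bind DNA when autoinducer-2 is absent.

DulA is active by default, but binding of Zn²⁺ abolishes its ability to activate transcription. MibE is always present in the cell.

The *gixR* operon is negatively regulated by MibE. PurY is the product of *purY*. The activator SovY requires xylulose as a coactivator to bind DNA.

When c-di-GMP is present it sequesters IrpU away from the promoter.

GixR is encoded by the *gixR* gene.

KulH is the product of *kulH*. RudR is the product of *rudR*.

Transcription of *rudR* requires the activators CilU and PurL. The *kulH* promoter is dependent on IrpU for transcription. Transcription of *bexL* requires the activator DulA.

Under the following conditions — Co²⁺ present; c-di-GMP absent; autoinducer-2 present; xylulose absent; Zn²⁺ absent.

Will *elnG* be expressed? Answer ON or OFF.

OFF

Co²⁺ is present, so BexP is inactive.
With no repressor bound, *purY* is transcribed.
So PurY is produced and active.
MibE is produced constitutively and is active.
With repressor MibE bound, *gixR* is not transcribed.
So GixR is not produced.
Autoinducer-2 is present, so CilU is inactive.
Xylulose is absent, so SovY is inactive.
c-di-GMP is absent, so IrpU is active.
No repressor is bound and IrpU is active, so *kulH* is transcribed.
So KulH is produced and active.
Required activator SovY is absent, so *purL* is not transcribed.
So PurL is not produced.
Required activator CilU is absent, so *rudR* is not transcribed.
So RudR is not produced.
With repressor PurY bound, *elnG* is not transcribed.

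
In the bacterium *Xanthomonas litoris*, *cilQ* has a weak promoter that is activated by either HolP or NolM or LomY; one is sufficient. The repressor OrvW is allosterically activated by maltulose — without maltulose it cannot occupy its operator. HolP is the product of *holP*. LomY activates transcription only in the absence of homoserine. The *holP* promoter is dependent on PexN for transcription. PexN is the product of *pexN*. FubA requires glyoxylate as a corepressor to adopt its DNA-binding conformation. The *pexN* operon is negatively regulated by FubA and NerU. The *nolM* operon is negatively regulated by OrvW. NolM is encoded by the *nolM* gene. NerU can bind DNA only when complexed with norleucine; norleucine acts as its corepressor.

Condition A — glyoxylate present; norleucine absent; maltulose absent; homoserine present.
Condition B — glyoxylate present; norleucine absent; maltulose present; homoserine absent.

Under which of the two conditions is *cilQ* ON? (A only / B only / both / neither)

both

Condition A:
Glyoxylate is present, so FubA is active.
Norleucine is absent, so NerU is inactive.
With repressor FubA bound, *pexN* is not transcribed.
So PexN is not produced.
Required activator PexN is absent, so *holP* is not transcribed.
So HolP is not produced.
Maltulose is absent, so OrvW is inactive.
With no repressor bound, *nolM* is transcribed.
So NolM is produced and active.
Homoserine is present, so LomY is inactive.
Activator NolM is present, so *cilQ* is transcribed.
→ *cilQ* is ON in A.
Condition B:
Glyoxylate is present, so FubA is active.
Norleucine is absent, so NerU is inactive.
With repressor FubA bound, *pexN* is not transcribed.
So PexN is not produced.
Required activator PexN is absent, so *holP* is not transcribed.
So HolP is not produced.
Maltulose is present, so OrvW is active.
With repressor OrvW bound, *nolM* is not transcribed.
So NolM is not produced.
Homoserine is absent, so LomY is active.
Activator LomY is present, so *cilQ* is transcribed.
→ *cilQ* is ON in B.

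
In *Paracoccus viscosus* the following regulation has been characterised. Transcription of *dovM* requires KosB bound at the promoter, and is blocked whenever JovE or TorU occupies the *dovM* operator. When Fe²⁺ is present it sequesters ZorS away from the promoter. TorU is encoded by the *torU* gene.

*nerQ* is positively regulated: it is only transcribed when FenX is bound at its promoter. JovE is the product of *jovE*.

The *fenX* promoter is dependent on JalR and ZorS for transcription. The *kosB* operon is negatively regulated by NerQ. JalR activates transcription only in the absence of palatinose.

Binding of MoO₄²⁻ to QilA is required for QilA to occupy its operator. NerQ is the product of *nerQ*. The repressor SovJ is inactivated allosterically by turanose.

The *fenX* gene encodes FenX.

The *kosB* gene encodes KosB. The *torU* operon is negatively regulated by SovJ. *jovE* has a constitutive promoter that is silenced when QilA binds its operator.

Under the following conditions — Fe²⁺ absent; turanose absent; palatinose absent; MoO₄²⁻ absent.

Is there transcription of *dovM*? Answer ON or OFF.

MoO₄²⁻ is absent, so QilA is inactive.
With no repressor bound, *jovE* is transcribed.
So JovE is produced and active.
Turanose is absent, so SovJ is active.
With repressor SovJ bound, *torU* is not transcribed.
So TorU is not produced.
Palatinose is absent, so JalR is active.
Fe²⁺ is absent, so ZorS is active.
No repressor is bound and JalR and ZorS are active, so *fenX* is transcribed.
So FenX is produced and active.
No repressor is bound and FenX is active, so *nerQ* is transcribed.
So NerQ is produced and active.
With repressor NerQ bound, *kosB* is not transcribed.
So KosB is not produced.
With repressor JovE bound, *dovM* is not transcribed.

OFF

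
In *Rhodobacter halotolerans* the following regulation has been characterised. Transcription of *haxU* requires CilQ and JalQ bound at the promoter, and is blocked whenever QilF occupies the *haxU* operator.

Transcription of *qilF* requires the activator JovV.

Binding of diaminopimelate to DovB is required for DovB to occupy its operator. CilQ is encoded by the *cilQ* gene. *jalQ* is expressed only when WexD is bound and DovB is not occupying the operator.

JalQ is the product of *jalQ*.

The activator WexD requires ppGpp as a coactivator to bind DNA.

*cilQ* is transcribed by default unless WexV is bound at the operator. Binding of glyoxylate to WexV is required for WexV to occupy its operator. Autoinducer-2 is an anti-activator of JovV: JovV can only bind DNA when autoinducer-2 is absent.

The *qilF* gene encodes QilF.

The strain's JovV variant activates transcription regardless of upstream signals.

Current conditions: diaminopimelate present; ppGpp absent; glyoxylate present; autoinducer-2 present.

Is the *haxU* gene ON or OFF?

Glyoxylate is present, so WexV is active.
With repressor WexV bound, *cilQ* is not transcribed.
So CilQ is not produced.
JovV is constitutively active in this strain.
No repressor is bound and JovV is active, so *qilF* is transcribed.
So QilF is produced and active.
ppGpp is absent, so WexD is inactive.
Diaminopimelate is present, so DovB is active.
With repressor DovB bound, *jalQ* is not transcribed.
So JalQ is not produced.
With repressor QilF bound, *haxU* is not transcribed.

OFF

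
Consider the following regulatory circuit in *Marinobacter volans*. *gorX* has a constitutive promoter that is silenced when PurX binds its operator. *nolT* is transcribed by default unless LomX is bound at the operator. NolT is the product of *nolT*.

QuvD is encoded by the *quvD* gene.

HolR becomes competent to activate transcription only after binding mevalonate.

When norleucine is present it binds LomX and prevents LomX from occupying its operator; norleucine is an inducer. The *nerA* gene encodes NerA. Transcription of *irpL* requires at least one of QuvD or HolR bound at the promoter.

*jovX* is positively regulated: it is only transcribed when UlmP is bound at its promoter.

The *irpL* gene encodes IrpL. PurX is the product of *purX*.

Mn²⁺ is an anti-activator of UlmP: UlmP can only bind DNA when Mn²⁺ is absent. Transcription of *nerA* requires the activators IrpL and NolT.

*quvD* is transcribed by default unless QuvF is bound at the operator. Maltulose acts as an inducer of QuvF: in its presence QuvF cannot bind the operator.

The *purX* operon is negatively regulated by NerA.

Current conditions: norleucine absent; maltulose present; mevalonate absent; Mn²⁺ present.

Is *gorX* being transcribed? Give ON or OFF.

Maltulose is present, so QuvF is inactive.
With no repressor bound, *quvD* is transcribed.
So QuvD is produced and active.
Mevalonate is absent, so HolR is inactive.
Activator QuvD is present, so *irpL* is transcribed.
So IrpL is produced and active.
Norleucine is absent, so LomX is active.
With repressor LomX bound, *nolT* is not transcribed.
So NolT is not produced.
Required activator NolT is absent, so *nerA* is not transcribed.
So NerA is not produced.
With no repressor bound, *purX* is transcribed.
So PurX is produced and active.
With repressor PurX bound, *gorX* is not transcribed.

OFF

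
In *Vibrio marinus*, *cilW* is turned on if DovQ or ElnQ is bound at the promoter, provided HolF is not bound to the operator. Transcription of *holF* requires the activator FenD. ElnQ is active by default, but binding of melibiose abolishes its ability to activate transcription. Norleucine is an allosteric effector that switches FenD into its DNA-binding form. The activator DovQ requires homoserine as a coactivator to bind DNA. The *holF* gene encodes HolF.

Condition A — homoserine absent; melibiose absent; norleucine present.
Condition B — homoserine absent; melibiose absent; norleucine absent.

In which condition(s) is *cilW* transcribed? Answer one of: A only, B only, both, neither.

B only

Condition A:
Homoserine is absent, so DovQ is inactive.
Melibiose is absent, so ElnQ is active.
Norleucine is present, so FenD is active.
No repressor is bound and FenD is active, so *holF* is transcribed.
So HolF is produced and active.
With repressor HolF bound, *cilW* is not transcribed.
→ *cilW* is OFF in A.
Condition B:
Homoserine is absent, so DovQ is inactive.
Melibiose is absent, so ElnQ is active.
Norleucine is absent, so FenD is inactive.
Required activator FenD is absent, so *holF* is not transcribed.
So HolF is not produced.
Activator ElnQ is present, so *cilW* is transcribed.
→ *cilW* is ON in B.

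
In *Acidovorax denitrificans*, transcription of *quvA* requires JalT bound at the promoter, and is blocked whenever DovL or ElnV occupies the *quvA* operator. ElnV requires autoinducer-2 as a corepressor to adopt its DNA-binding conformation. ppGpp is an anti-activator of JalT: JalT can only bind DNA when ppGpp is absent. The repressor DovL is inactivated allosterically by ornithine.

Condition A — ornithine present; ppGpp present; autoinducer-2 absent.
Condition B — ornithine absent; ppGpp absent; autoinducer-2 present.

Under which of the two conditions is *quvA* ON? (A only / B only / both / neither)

Condition A:
Ornithine is present, so DovL is inactive.
ppGpp is present, so JalT is inactive.
Autoinducer-2 is absent, so ElnV is inactive.
Required activator JalT is absent, so *quvA* is not transcribed.
→ *quvA* is OFF in A.
Condition B:
Ornithine is absent, so DovL is active.
ppGpp is absent, so JalT is active.
Autoinducer-2 is present, so ElnV is active.
With repressor DovL bound, *quvA* is not transcribed.
→ *quvA* is OFF in B.

neither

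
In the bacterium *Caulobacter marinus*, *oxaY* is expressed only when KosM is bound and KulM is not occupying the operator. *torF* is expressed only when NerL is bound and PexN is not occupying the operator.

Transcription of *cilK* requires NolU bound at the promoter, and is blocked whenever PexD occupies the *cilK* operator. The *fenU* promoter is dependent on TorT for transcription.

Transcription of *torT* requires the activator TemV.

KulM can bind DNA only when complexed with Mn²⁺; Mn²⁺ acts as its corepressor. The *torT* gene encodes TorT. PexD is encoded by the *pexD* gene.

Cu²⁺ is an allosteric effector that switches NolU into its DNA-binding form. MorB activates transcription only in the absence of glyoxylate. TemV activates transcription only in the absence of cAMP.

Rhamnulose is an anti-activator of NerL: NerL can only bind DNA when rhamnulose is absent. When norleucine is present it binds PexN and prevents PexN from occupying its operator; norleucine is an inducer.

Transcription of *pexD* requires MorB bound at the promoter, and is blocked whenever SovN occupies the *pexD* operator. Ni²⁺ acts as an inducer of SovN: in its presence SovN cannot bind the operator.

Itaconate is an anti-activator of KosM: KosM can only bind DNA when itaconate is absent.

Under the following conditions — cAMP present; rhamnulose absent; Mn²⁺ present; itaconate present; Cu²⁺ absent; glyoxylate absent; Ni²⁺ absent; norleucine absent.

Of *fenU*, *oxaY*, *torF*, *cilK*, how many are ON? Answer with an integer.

cAMP is present, so TemV is inactive.
Required activator TemV is absent, so *torT* is not transcribed.
So TorT is not produced.
Required activator TorT is absent, so *fenU* is not transcribed.
→ *fenU* is OFF.
Itaconate is present, so KosM is inactive.
Mn²⁺ is present, so KulM is active.
With repressor KulM bound, *oxaY* is not transcribed.
→ *oxaY* is OFF.
Norleucine is absent, so PexN is active.
Rhamnulose is absent, so NerL is active.
With repressor PexN bound, *torF* is not transcribed.
→ *torF* is OFF.
Cu²⁺ is absent, so NolU is inactive.
Ni²⁺ is absent, so SovN is active.
Glyoxylate is absent, so MorB is active.
With repressor SovN bound, *pexD* is not transcribed.
So PexD is not produced.
Required activator NolU is absent, so *cilK* is not transcribed.
→ *cilK* is OFF.
0 of the 4 genes are transcribed.

0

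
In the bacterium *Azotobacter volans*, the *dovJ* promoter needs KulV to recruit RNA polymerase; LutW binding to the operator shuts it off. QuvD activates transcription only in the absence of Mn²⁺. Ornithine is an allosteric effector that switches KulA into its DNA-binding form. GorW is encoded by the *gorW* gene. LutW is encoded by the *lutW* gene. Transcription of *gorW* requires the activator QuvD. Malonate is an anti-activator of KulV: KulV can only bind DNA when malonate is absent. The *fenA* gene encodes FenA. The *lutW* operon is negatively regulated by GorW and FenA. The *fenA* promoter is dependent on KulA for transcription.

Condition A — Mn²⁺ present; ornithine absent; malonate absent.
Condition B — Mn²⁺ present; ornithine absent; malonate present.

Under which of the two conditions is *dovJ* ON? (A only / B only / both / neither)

Condition A:
Mn²⁺ is present, so QuvD is inactive.
Required activator QuvD is absent, so *gorW* is not transcribed.
So GorW is not produced.
Ornithine is absent, so KulA is inactive.
Required activator KulA is absent, so *fenA* is not transcribed.
So FenA is not produced.
With no repressor bound, *lutW* is transcribed.
So LutW is produced and active.
Malonate is absent, so KulV is active.
With repressor LutW bound, *dovJ* is not transcribed.
→ *dovJ* is OFF in A.
Condition B:
Mn²⁺ is present, so QuvD is inactive.
Required activator QuvD is absent, so *gorW* is not transcribed.
So GorW is not produced.
Ornithine is absent, so KulA is inactive.
Required activator KulA is absent, so *fenA* is not transcribed.
So FenA is not produced.
With no repressor bound, *lutW* is transcribed.
So LutW is produced and active.
Malonate is present, so KulV is inactive.
With repressor LutW bound, *dovJ* is not transcribed.
→ *dovJ* is OFF in B.

neither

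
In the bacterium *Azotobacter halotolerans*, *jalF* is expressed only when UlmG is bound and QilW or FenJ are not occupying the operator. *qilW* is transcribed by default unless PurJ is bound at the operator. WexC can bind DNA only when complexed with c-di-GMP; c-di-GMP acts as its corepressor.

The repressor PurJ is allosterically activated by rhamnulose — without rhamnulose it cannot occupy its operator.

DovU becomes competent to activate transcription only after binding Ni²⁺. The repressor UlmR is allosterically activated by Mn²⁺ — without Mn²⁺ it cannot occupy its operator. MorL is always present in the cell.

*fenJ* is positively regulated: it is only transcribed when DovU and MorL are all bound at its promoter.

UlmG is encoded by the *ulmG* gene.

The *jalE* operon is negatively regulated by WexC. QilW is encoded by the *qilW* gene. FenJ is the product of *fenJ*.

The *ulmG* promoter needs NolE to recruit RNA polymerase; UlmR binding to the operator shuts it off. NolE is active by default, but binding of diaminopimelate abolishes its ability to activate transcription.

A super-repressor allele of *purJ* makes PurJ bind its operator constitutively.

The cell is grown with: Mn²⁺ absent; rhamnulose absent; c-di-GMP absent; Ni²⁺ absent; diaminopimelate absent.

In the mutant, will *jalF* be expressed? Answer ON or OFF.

PurJ is constitutively active in this strain.
With repressor PurJ bound, *qilW* is not transcribed.
So QilW is not produced.
Ni²⁺ is absent, so DovU is inactive.
MorL is produced constitutively and is active.
Required activator DovU is absent, so *fenJ* is not transcribed.
So FenJ is not produced.
Diaminopimelate is absent, so NolE is active.
Mn²⁺ is absent, so UlmR is inactive.
No repressor is bound and NolE is active, so *ulmG* is transcribed.
So UlmG is produced and active.
No repressor is bound and UlmG is active, so *jalF* is transcribed.

ON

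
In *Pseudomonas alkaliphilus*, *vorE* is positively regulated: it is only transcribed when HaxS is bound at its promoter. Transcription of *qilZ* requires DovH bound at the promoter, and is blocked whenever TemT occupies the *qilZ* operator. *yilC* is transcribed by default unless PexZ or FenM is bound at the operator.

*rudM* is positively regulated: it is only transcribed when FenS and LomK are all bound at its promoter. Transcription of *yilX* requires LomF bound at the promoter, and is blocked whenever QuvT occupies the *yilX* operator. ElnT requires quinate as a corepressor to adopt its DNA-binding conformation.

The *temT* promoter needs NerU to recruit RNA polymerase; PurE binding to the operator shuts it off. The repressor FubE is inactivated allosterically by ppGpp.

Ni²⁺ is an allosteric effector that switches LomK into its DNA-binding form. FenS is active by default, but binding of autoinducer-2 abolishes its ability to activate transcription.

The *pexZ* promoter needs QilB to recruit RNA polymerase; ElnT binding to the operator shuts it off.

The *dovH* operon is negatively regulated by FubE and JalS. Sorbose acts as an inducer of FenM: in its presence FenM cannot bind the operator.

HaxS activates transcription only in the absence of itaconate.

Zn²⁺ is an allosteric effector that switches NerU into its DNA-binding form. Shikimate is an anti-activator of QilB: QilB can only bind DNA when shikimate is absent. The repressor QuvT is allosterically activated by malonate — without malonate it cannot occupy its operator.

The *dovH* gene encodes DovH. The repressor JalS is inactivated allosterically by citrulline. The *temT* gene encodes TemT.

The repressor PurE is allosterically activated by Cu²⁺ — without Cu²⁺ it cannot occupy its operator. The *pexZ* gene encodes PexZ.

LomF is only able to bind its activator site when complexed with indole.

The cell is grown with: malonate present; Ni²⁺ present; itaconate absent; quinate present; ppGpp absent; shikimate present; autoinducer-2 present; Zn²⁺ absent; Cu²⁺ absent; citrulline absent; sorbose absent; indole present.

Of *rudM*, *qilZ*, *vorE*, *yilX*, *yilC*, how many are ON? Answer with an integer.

Autoinducer-2 is present, so FenS is inactive.
Ni²⁺ is present, so LomK is active.
Required activator FenS is absent, so *rudM* is not transcribed.
→ *rudM* is OFF.
Zn²⁺ is absent, so NerU is inactive.
Cu²⁺ is absent, so PurE is inactive.
Required activator NerU is absent, so *temT* is not transcribed.
So TemT is not produced.
ppGpp is absent, so FubE is active.
Citrulline is absent, so JalS is active.
With repressor FubE bound, *dovH* is not transcribed.
So DovH is not produced.
Required activator DovH is absent, so *qilZ* is not transcribed.
→ *qilZ* is OFF.
Itaconate is absent, so HaxS is active.
No repressor is bound and HaxS is active, so *vorE* is transcribed.
→ *vorE* is ON.
Malonate is present, so QuvT is active.
Indole is present, so LomF is active.
With repressor QuvT bound, *yilX* is not transcribed.
→ *yilX* is OFF.
Quinate is present, so ElnT is active.
Shikimate is present, so QilB is inactive.
With repressor ElnT bound, *pexZ* is not transcribed.
So PexZ is not produced.
Sorbose is absent, so FenM is active.
With repressor FenM bound, *yilC* is not transcribed.
→ *yilC* is OFF.
1 of the 5 genes is transcribed.

1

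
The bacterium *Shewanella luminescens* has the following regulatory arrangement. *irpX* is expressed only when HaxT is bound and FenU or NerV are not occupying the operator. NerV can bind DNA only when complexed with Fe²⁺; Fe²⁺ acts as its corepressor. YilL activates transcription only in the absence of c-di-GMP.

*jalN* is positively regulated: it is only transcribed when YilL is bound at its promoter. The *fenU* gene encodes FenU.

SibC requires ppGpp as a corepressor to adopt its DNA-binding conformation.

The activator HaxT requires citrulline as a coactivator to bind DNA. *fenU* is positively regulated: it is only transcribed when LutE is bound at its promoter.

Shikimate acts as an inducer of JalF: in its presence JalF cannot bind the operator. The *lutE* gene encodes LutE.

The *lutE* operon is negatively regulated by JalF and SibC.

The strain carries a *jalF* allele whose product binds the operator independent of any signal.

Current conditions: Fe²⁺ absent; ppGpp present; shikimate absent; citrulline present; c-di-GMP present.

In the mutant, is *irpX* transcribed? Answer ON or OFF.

ON

Citrulline is present, so HaxT is active.
JalF is constitutively active in this strain.
ppGpp is present, so SibC is active.
With repressor JalF bound, *lutE* is not transcribed.
So LutE is not produced.
Required activator LutE is absent, so *fenU* is not transcribed.
So FenU is not produced.
Fe²⁺ is absent, so NerV is inactive.
No repressor is bound and HaxT is active, so *irpX* is transcribed.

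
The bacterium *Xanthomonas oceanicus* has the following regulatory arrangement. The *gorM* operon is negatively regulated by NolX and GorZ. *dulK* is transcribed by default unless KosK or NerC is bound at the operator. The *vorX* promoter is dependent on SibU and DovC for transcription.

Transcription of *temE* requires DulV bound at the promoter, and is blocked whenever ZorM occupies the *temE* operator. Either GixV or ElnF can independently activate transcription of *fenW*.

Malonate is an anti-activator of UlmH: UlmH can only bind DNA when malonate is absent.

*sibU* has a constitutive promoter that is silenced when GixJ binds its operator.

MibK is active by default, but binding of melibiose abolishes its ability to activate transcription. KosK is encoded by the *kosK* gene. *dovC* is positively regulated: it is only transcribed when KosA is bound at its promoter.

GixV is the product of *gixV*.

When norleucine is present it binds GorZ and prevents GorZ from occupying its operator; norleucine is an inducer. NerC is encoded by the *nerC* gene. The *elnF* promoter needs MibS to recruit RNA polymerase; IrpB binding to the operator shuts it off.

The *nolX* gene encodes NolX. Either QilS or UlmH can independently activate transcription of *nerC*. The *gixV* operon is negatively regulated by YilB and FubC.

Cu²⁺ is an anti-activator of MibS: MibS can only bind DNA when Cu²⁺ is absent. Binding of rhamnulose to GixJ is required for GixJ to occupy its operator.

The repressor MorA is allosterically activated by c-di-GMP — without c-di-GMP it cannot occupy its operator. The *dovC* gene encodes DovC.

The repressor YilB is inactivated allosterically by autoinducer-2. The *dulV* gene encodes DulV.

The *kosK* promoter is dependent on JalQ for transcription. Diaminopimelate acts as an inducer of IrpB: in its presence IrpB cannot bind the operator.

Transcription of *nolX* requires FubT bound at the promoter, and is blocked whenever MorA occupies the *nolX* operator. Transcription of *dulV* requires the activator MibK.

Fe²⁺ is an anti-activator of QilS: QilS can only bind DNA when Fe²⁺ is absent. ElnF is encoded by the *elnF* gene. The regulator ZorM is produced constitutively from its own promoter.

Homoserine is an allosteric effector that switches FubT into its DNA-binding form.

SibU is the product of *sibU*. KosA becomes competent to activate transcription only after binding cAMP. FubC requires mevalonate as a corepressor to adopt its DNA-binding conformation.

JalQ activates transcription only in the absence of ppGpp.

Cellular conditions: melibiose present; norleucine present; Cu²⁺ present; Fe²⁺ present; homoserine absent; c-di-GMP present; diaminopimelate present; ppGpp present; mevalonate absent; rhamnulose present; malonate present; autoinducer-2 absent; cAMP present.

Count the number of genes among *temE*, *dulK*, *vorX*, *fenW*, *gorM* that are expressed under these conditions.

2

ZorM is produced constitutively and is active.
Melibiose is present, so MibK is inactive.
Required activator MibK is absent, so *dulV* is not transcribed.
So DulV is not produced.
With repressor ZorM bound, *temE* is not transcribed.
→ *temE* is OFF.
ppGpp is present, so JalQ is inactive.
Required activator JalQ is absent, so *kosK* is not transcribed.
So KosK is not produced.
Fe²⁺ is present, so QilS is inactive.
Malonate is present, so UlmH is inactive.
No activator is available at the *nerC* promoter, so *nerC* is not transcribed.
So NerC is not produced.
With no repressor bound, *dulK* is transcribed.
→ *dulK* is ON.
Rhamnulose is present, so GixJ is active.
With repressor GixJ bound, *sibU* is not transcribed.
So SibU is not produced.
cAMP is present, so KosA is active.
No repressor is bound and KosA is active, so *dovC* is transcribed.
So DovC is produced and active.
Required activator SibU is absent, so *vorX* is not transcribed.
→ *vorX* is OFF.
Autoinducer-2 is absent, so YilB is active.
Mevalonate is absent, so FubC is inactive.
With repressor YilB bound, *gixV* is not transcribed.
So GixV is not produced.
Cu²⁺ is present, so MibS is inactive.
Diaminopimelate is present, so IrpB is inactive.
Required activator MibS is absent, so *elnF* is not transcribed.
So ElnF is not produced.
No activator is available at the *fenW* promoter, so *fenW* is not transcribed.
→ *fenW* is OFF.
Homoserine is absent, so FubT is inactive.
c-di-GMP is present, so MorA is active.
With repressor MorA bound, *nolX* is not transcribed.
So NolX is not produced.
Norleucine is present, so GorZ is inactive.
With no repressor bound, *gorM* is transcribed.
→ *gorM* is ON.
2 of the 5 genes are transcribed.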